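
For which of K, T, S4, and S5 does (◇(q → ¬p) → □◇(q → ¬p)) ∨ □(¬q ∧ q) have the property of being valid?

S4-tableau for the negation ¬((◇(q → ¬p) → □◇(q → ¬p)) ∨ □(¬q ∧ q)):
1. ¬((◇(q → ¬p) → □◇(q → ¬p)) ∨ □(¬q ∧ q)), 0
2. ¬(◇(q → ¬p) → □◇(q → ¬p)), 0   [¬∨-rule on 1]
3. ¬□(¬q ∧ q), 0   [¬∨-rule on 1]
4. ◇(q → ¬p), 0   [¬→-rule on 2]
5. ¬□◇(q → ¬p), 0   [¬→-rule on 2]
6. ¬(¬q ∧ q), 1   [¬□-rule on 3: fresh world 1, 0R1]
7. ¬q, 1   [¬∧-rule on 6 (branches; this branch)]
8. q → ¬p, 2   [◇-rule on 4: fresh world 2, 0R2]
9. ¬p, 2   [→-rule on 8 (branches; this branch)]
10. ¬◇(q → ¬p), 3   [¬□-rule on 5: fresh world 3, 0R3]
11. ¬(q → ¬p), 3   [¬◇-rule on 10 via 3R3]
12. q, 3   [¬→-rule on 11]
13. p, 3   [¬→-rule on 11]
Accessibility: 0R0, 0R1, 0R2, 0R3, 1R1, 2R2, 3R3
Complete open branch: countermodel on an S4-frame, so not valid in S4, nor in K, T (the same frame is also a K-frame and a T-frame).
S5-tableau for the negation ¬((◇(q → ¬p) → □◇(q → ¬p)) ∨ □(¬q ∧ q)):
1. ¬((◇(q → ¬p) → □◇(q → ¬p)) ∨ □(¬q ∧ q)), 0
2. ¬(◇(q → ¬p) → □◇(q → ¬p)), 0   [¬∨-rule on 1]
3. ¬□(¬q ∧ q), 0   [¬∨-rule on 1]
4. ◇(q → ¬p), 0   [¬→-rule on 2]
5. ¬□◇(q → ¬p), 0   [¬→-rule on 2]
6. ¬(¬q ∧ q), 1   [¬□-rule on 3: fresh world 1, 0R1]
7. q, 1   [¬∧-rule on 6 (branches; this branch)]
8. q → ¬p, 2   [◇-rule on 4: fresh world 2, 0R2]
9. ¬p, 2   [→-rule on 8 (branches; this branch)]
10. ¬◇(q → ¬p), 3   [¬□-rule on 5: fresh world 3, 0R3]
11. ¬(q → ¬p), 0   [¬◇-rule on 10 via 3R0]
12. q, 0   [¬→-rule on 11]
13. p, 0   [¬→-rule on 11]
14. ¬(q → ¬p), 1   [¬◇-rule on 10 via 3R1]
15. p, 1   [¬→-rule on 14]
16. ¬(q → ¬p), 2   [¬◇-rule on 10 via 3R2]
17. q, 2   [¬→-rule on 16]
18. p, 2   [¬→-rule on 16]
Accessibility: 0R0, 0R1, 0R2, 0R3, 1R0, 1R1, 1R2, 1R3, 2R0, 2R1, 2R2, 2R3, 3R0, 3R1, 3R2, 3R3
Branch closes: p and ¬p both at 2.
Every branch closes (one shown): valid in S5.

S5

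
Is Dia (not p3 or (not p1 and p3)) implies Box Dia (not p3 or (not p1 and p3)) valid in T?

Tableau for the negation not (Dia (not p3 or (not p1 and p3)) implies Box Dia (not p3 or (not p1 and p3))):
1. not (Dia (not p3 or (not p1 and p3)) implies Box Dia (not p3 or (not p1 and p3))), w0
2. Dia (not p3 or (not p1 and p3)), w0   [neg-implies-rule on 1]
3. not Box Dia (not p3 or (not p1 and p3)), w0   [neg-implies-rule on 1]
4. not p3 or (not p1 and p3), w1   [Dia-rule on 2: fresh world w1, w0Rw1]
5. not p1 and p3, w1   [or-rule on 4 (branches; this branch)]
6. not p1, w1   [and-rule on 5]
7. p3, w1   [and-rule on 5]
8. not Dia (not p3 or (not p1 and p3)), w2   [neg-Box-rule on 3: fresh world w2, w0Rw2]
9. not (not p3 or (not p1 and p3)), w2   [neg-Dia-rule on 8 via w2Rw2]
10. p3, w2   [neg-or-rule on 9]
11. not (not p1 and p3), w2   [neg-or-rule on 9]
12. p1, w2   [neg-and-rule on 11 (branches; this branch)]
Accessibility: w0Rw0, w0Rw1, w0Rw2, w1Rw1, w2Rw2
The negation has an open branch (countermodel exists).

No, not valid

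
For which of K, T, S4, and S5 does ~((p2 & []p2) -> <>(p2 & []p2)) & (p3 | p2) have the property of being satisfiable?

K-tableau for the formula:
1. ~((p2 & []p2) -> <>(p2 & []p2)) & (p3 | p2), 0
2. ~((p2 & []p2) -> <>(p2 & []p2)), 0   [&-rule on 1]
3. p3 | p2, 0   [&-rule on 1]
4. p2 & []p2, 0   [~->-rule on 2]
5. ~<>(p2 & []p2), 0   [~->-rule on 2]
6. p2, 0   [&-rule on 4]
7. []p2, 0   [&-rule on 4]
Complete open branch: satisfiable in K.
T-tableau for the formula:
1. ~((p2 & []p2) -> <>(p2 & []p2)) & (p3 | p2), 0
2. ~((p2 & []p2) -> <>(p2 & []p2)), 0   [&-rule on 1]
3. p3 | p2, 0   [&-rule on 1]
4. p2 & []p2, 0   [~->-rule on 2]
5. ~<>(p2 & []p2), 0   [~->-rule on 2]
6. p2, 0   [&-rule on 4]
7. []p2, 0   [&-rule on 4]
8. ~(p2 & []p2), 0   [~<>-rule on 5 via 0R0]
9. ~[]p2, 0   [~&-rule on 8 (branches; this branch)]
10. ~p2, 1   [~[]-rule on 9: fresh world 1, 0R1]
11. ~(p2 & []p2), 1   [~<>-rule on 5 via 0R1]
12. p2, 1   [[]-rule on 7 via 0R1]
Accessibility: 0R0, 0R1, 1R1
Branch closes: p2 and ~p2 both at 1.
Every branch closes (one shown): unsatisfiable in T, hence also in S4, S5 (every S4/S5-frame is a T-frame).

K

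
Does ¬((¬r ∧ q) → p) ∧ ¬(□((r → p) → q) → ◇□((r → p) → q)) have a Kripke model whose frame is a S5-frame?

1. ¬((¬r ∧ q) → p) ∧ ¬(□((r → p) → q) → ◇□((r → p) → q)), u
2. ¬((¬r ∧ q) → p), u   [∧-rule on 1]
3. ¬(□((r → p) → q) → ◇□((r → p) → q)), u   [∧-rule on 1]
4. ¬r ∧ q, u   [¬→-rule on 2]
5. ¬p, u   [¬→-rule on 2]
6. □((r → p) → q), u   [¬→-rule on 3]
7. ¬◇□((r → p) → q), u   [¬→-rule on 3]
8. ¬r, u   [∧-rule on 4]
9. q, u   [∧-rule on 4]
10. (r → p) → q, u   [□-rule on 6 via uRu]
11. ¬□((r → p) → q), u   [¬◇-rule on 7 via uRu]
12. ¬((r → p) → q), v   [¬□-rule on 11: fresh world v, uRv]
13. r → p, v   [¬→-rule on 12]
14. ¬q, v   [¬→-rule on 12]
15. (r → p) → q, v   [□-rule on 6 via uRv]
16. ¬□((r → p) → q), v   [¬◇-rule on 7 via uRv]
17. p, v   [→-rule on 13 (branches; this branch)]
18. ¬(r → p), v   [→-rule on 15 (branches; this branch)]
19. r, v   [¬→-rule on 18]
20. ¬p, v   [¬→-rule on 18]
Accessibility: uRu, uRv, vRu, vRv
Branch closes: p and ¬p both at v.
Every branch closes; the branch above is one of them.

No, unsatisfiable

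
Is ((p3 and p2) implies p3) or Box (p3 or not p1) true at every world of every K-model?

Valid in K

Tableau for the negation not (((p3 and p2) implies p3) or Box (p3 or not p1)):
1. not (((p3 and p2) implies p3) or Box (p3 or not p1)), u
2. not ((p3 and p2) implies p3), u
3. not Box (p3 or not p1), u
4. p3 and p2, u
5. not p3, u
6. p3, u
7. p2, u
Branch closes: p3 and not p3 both at u.
All branches of the negation close; one closing branch shown above.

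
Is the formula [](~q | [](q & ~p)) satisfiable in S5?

Yes, satisfiable

1. [](~q | [](q & ~p)), 0
2. ~q | [](q & ~p), 0
3. [](q & ~p), 0
4. q & ~p, 0
5. q, 0
6. ~p, 0
Accessibility: 0R0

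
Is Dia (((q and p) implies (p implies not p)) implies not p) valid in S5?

Tableau for the negation not Dia (((q and p) implies (p implies not p)) implies not p):
1. not Dia (((q and p) implies (p implies not p)) implies not p), w0
2. not (((q and p) implies (p implies not p)) implies not p), w0
3. (q and p) implies (p implies not p), w0
4. p, w0
5. not (q and p), w0
6. not q, w0
Accessibility: w0Rw0
The negation has an open branch (countermodel exists).

Not valid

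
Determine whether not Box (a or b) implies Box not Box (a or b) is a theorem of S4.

Invalid (countermodel exists)

Tableau for the negation not (not Box (a or b) implies Box not Box (a or b)):
1. not (not Box (a or b) implies Box not Box (a or b)), w0
2. not Box (a or b), w0
3. not Box not Box (a or b), w0
4. not (a or b), w1
5. not a, w1
6. not b, w1
7. Box (a or b), w2
8. a or b, w2
9. b, w2
Accessibility: w0Rw0, w0Rw1, w0Rw2, w1Rw1, w2Rw2
The negation has an open branch (countermodel exists).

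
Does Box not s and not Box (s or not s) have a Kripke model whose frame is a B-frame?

Unsatisfiable

1. Box not s and not Box (s or not s), u
2. Box not s, u   [and-rule on 1]
3. not Box (s or not s), u   [and-rule on 1]
4. not s, u   [Box-rule on 2 via uRu]
5. not (s or not s), v   [neg-Box-rule on 3: fresh world v, uRv]
6. not s, v   [neg-or-rule on 5]
7. s, v   [neg-or-rule on 5]
Accessibility: uRu, uRv, vRu, vRv
Branch closes: s and not s both at v.
(One branch shown.) All branches close.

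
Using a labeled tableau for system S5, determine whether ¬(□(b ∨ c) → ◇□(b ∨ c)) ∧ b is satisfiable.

1. ¬(□(b ∨ c) → ◇□(b ∨ c)) ∧ b, 0
2. ¬(□(b ∨ c) → ◇□(b ∨ c)), 0
3. b, 0
4. □(b ∨ c), 0
5. ¬◇□(b ∨ c), 0
6. b ∨ c, 0
7. ¬□(b ∨ c), 0
8. c, 0
9. ¬(b ∨ c), 1
10. ¬b, 1
11. ¬c, 1
12. b ∨ c, 1
13. ¬□(b ∨ c), 1
14. c, 1
Accessibility: 0R0, 0R1, 1R0, 1R1
Branch closes: c and ¬c both at 1.
Every branch closes; the branch above is one of them.

Unsatisfiable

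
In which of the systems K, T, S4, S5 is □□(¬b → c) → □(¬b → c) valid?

K-tableau for the negation ¬(□□(¬b → c) → □(¬b → c)):
1. ¬(□□(¬b → c) → □(¬b → c)), u
2. □□(¬b → c), u
3. ¬□(¬b → c), u
4. ¬(¬b → c), v
5. ¬b, v
6. ¬c, v
7. □(¬b → c), v
Accessibility: uRv
Complete open branch: countermodel on a K-frame, so not valid in K.
T-tableau for the negation ¬(□□(¬b → c) → □(¬b → c)):
1. ¬(□□(¬b → c) → □(¬b → c)), u
2. □□(¬b → c), u
3. ¬□(¬b → c), u
4. □(¬b → c), u
5. ¬b → c, u
6. c, u
7. ¬(¬b → c), v
8. ¬b, v
9. ¬c, v
10. □(¬b → c), v
11. ¬b → c, v
12. c, v
Accessibility: uRu, uRv, vRv
Branch closes: c and ¬c both at v.
Every branch closes (one shown): valid in T, hence also in S4, S5 (every theorem of T is a theorem of S4 and S5).

T, S4, S5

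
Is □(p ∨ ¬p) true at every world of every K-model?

Tableau for the negation ¬□(p ∨ ¬p):
1. ¬□(p ∨ ¬p), w0
2. ¬(p ∨ ¬p), w1
3. ¬p, w1
4. p, w1
Accessibility: w0Rw1
Branch closes: p and ¬p both at w1.
Every branch of the negation's tableau closes; the branch above is one of them.

Yes, valid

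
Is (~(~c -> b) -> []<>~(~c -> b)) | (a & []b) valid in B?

Valid in B

Tableau for the negation ~((~(~c -> b) -> []<>~(~c -> b)) | (a & []b)):
1. ~((~(~c -> b) -> []<>~(~c -> b)) | (a & []b)), 0
2. ~(~(~c -> b) -> []<>~(~c -> b)), 0
3. ~(a & []b), 0
4. ~(~c -> b), 0
5. ~[]<>~(~c -> b), 0
6. ~c, 0
7. ~b, 0
8. ~[]b, 0
9. ~<>~(~c -> b), 1
10. ~c -> b, 0
11. ~c -> b, 1
12. b, 0
Accessibility: 0R0, 0R1, 1R0, 1R1
Branch closes: b and ~b both at 0.
All branches of the negation close; one closing branch shown above.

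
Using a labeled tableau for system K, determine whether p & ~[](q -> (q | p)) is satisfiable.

No, unsatisfiable

1. p & ~[](q -> (q | p)), 0
2. p, 0
3. ~[](q -> (q | p)), 0
4. ~(q -> (q | p)), 1
5. q, 1
6. ~(q | p), 1
7. ~q, 1
8. ~p, 1
Accessibility: 0R1
Branch closes: q and ~q both at 1.
All branches of the tableau close; one closing branch shown above.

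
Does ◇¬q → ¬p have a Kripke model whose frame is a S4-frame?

1. ◇¬q → ¬p, 0
2. ¬p, 0   [→-rule on 1 (branches; this branch)]
Accessibility: 0R0

Satisfiable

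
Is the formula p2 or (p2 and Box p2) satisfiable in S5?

1. p2 or (p2 and Box p2), w0
2. p2 and Box p2, w0   [or-rule on 1 (branches; this branch)]
3. p2, w0   [and-rule on 2]
4. Box p2, w0   [and-rule on 2]
Accessibility: w0Rw0

Satisfiable (open branch found)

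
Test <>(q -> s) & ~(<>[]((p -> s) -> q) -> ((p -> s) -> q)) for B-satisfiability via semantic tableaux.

Unsatisfiable (every branch closes)

1. <>(q -> s) & ~(<>[]((p -> s) -> q) -> ((p -> s) -> q)), w0
2. <>(q -> s), w0
3. ~(<>[]((p -> s) -> q) -> ((p -> s) -> q)), w0
4. <>[]((p -> s) -> q), w0
5. ~((p -> s) -> q), w0
6. p -> s, w0
7. ~q, w0
8. s, w0
9. q -> s, w1
10. s, w1
11. []((p -> s) -> q), w2
12. (p -> s) -> q, w0
13. (p -> s) -> q, w2
14. ~(p -> s), w0
15. p, w0
16. ~s, w0
Accessibility: w0Rw0, w0Rw1, w0Rw2, w1Rw0, w1Rw1, w2Rw0, w2Rw2
Branch closes: s and ~s both at w0.
All branches of the tableau close; one closing branch shown above.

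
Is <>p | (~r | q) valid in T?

No, not valid

Tableau for the negation ~(<>p | (~r | q)):
1. ~(<>p | (~r | q)), w0
2. ~<>p, w0   [~|-rule on 1]
3. ~(~r | q), w0   [~|-rule on 1]
4. r, w0   [~|-rule on 3]
5. ~q, w0   [~|-rule on 3]
6. ~p, w0   [~<>-rule on 2 via w0Rw0]
Accessibility: w0Rw0
The negation has an open branch (countermodel exists).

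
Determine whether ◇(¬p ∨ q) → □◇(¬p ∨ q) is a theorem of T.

No, not valid

Tableau for the negation ¬(◇(¬p ∨ q) → □◇(¬p ∨ q)):
1. ¬(◇(¬p ∨ q) → □◇(¬p ∨ q)), 0
2. ◇(¬p ∨ q), 0
3. ¬□◇(¬p ∨ q), 0
4. ¬p ∨ q, 1
5. q, 1
6. ¬◇(¬p ∨ q), 2
7. ¬(¬p ∨ q), 2
8. p, 2
9. ¬q, 2
Accessibility: 0R0, 0R1, 0R2, 1R1, 2R2
The negation has an open branch (countermodel exists).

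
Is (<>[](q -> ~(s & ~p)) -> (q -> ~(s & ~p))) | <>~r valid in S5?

Tableau for the negation ~((<>[](q -> ~(s & ~p)) -> (q -> ~(s & ~p))) | <>~r):
1. ~((<>[](q -> ~(s & ~p)) -> (q -> ~(s & ~p))) | <>~r), 0
2. ~(<>[](q -> ~(s & ~p)) -> (q -> ~(s & ~p))), 0
3. ~<>~r, 0
4. <>[](q -> ~(s & ~p)), 0
5. ~(q -> ~(s & ~p)), 0
6. q, 0
7. s & ~p, 0
8. s, 0
9. ~p, 0
10. r, 0
11. [](q -> ~(s & ~p)), 1
12. r, 1
13. q -> ~(s & ~p), 0
14. q -> ~(s & ~p), 1
15. ~(s & ~p), 0
16. ~(s & ~p), 1
17. p, 0
Accessibility: 0R0, 0R1, 1R0, 1R1
Branch closes: p and ~p both at 0.
All branches of the negation close; one closing branch shown above.

Yes, valid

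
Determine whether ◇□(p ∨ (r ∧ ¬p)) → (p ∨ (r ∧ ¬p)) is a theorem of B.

Yes, valid

Tableau for the negation ¬(◇□(p ∨ (r ∧ ¬p)) → (p ∨ (r ∧ ¬p))):
1. ¬(◇□(p ∨ (r ∧ ¬p)) → (p ∨ (r ∧ ¬p))), 0
2. ◇□(p ∨ (r ∧ ¬p)), 0   [¬→-rule on 1]
3. ¬(p ∨ (r ∧ ¬p)), 0   [¬→-rule on 1]
4. ¬p, 0   [¬∨-rule on 3]
5. ¬(r ∧ ¬p), 0   [¬∨-rule on 3]
6. ¬r, 0   [¬∧-rule on 5 (branches; this branch)]
7. □(p ∨ (r ∧ ¬p)), 1   [◇-rule on 2: fresh world 1, 0R1]
8. p ∨ (r ∧ ¬p), 0   [□-rule on 7 via 1R0]
9. p ∨ (r ∧ ¬p), 1   [□-rule on 7 via 1R1]
10. r ∧ ¬p, 0   [∨-rule on 8 (branches; this branch)]
11. r, 0   [∧-rule on 10]
Accessibility: 0R0, 0R1, 1R0, 1R1
Branch closes: r and ¬r both at 0.
Every branch of the negation's tableau closes; the branch above is one of them.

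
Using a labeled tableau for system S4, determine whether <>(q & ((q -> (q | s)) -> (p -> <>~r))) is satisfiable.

Yes, satisfiable

1. <>(q & ((q -> (q | s)) -> (p -> <>~r))), w0
2. q & ((q -> (q | s)) -> (p -> <>~r)), w1
3. q, w1
4. (q -> (q | s)) -> (p -> <>~r), w1
5. p -> <>~r, w1
6. <>~r, w1
7. ~r, w2
Accessibility: w0Rw0, w0Rw1, w0Rw2, w1Rw1, w1Rw2, w2Rw2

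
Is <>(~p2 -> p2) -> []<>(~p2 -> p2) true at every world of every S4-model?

Invalid (countermodel exists)

Tableau for the negation ~(<>(~p2 -> p2) -> []<>(~p2 -> p2)):
1. ~(<>(~p2 -> p2) -> []<>(~p2 -> p2)), u
2. <>(~p2 -> p2), u
3. ~[]<>(~p2 -> p2), u
4. ~p2 -> p2, v
5. p2, v
6. ~<>(~p2 -> p2), w
7. ~(~p2 -> p2), w
8. ~p2, w
Accessibility: uRu, uRv, uRw, vRv, wRw
The negation has an open branch (countermodel exists).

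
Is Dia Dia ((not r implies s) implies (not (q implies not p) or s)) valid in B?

Not valid

Tableau for the negation not Dia Dia ((not r implies s) implies (not (q implies not p) or s)):
1. not Dia Dia ((not r implies s) implies (not (q implies not p) or s)), u
2. not Dia ((not r implies s) implies (not (q implies not p) or s)), u
3. not ((not r implies s) implies (not (q implies not p) or s)), u
4. not r implies s, u
5. not (not (q implies not p) or s), u
6. q implies not p, u
7. not s, u
8. r, u
9. not p, u
Accessibility: uRu
The negation has an open branch (countermodel exists).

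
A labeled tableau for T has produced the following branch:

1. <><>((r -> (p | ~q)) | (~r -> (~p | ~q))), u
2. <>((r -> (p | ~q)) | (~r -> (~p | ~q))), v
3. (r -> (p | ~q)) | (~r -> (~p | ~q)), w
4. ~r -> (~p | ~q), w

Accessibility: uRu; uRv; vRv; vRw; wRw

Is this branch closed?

Open

There is no literal clash: for every atom and world, at most one sign appears.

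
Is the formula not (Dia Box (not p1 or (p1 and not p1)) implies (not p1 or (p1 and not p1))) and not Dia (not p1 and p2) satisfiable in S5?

1. not (Dia Box (not p1 or (p1 and not p1)) implies (not p1 or (p1 and not p1))) and not Dia (not p1 and p2), w0
2. not (Dia Box (not p1 or (p1 and not p1)) implies (not p1 or (p1 and not p1))), w0   [and-rule on 1]
3. not Dia (not p1 and p2), w0   [and-rule on 1]
4. Dia Box (not p1 or (p1 and not p1)), w0   [neg-implies-rule on 2]
5. not (not p1 or (p1 and not p1)), w0   [neg-implies-rule on 2]
6. p1, w0   [neg-or-rule on 5]
7. not (p1 and not p1), w0   [neg-or-rule on 5]
8. not (not p1 and p2), w0   [neg-Dia-rule on 3 via w0Rw0]
9. not p2, w0   [neg-and-rule on 8 (branches; this branch)]
10. Box (not p1 or (p1 and not p1)), w1   [Dia-rule on 4: fresh world w1, w0Rw1]
11. not (not p1 and p2), w1   [neg-Dia-rule on 3 via w0Rw1]
12. not p1 or (p1 and not p1), w0   [Box-rule on 10 via w1Rw0]
13. not p1 or (p1 and not p1), w1   [Box-rule on 10 via w1Rw1]
14. not p2, w1   [neg-and-rule on 11 (branches; this branch)]
15. p1 and not p1, w0   [or-rule on 12 (branches; this branch)]
16. not p1, w0   [and-rule on 15]
Accessibility: w0Rw0, w0Rw1, w1Rw0, w1Rw1
Branch closes: p1 and not p1 both at w0.
Every branch closes; the branch above is one of them.

Unsatisfiable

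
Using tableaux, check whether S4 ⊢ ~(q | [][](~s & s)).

Tableau for the negation q | [][](~s & s):
1. q | [][](~s & s), 0
2. q, 0
Accessibility: 0R0
The negation has an open branch (countermodel exists).

Not valid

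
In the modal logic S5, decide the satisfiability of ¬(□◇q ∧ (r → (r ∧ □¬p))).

Yes, satisfiable

1. ¬(□◇q ∧ (r → (r ∧ □¬p))), 0
2. ¬(r → (r ∧ □¬p)), 0
3. r, 0
4. ¬(r ∧ □¬p), 0
5. ¬□¬p, 0
6. p, 1
Accessibility: 0R0, 0R1, 1R0, 1R1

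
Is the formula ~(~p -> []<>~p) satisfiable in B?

1. ~(~p -> []<>~p), w0
2. ~p, w0   [~->-rule on 1]
3. ~[]<>~p, w0   [~->-rule on 1]
4. ~<>~p, w1   [~[]-rule on 3: fresh world w1, w0Rw1]
5. p, w0   [~<>-rule on 4 via w1Rw0]
Accessibility: w0Rw0, w0Rw1, w1Rw0, w1Rw1
Branch closes: p and ~p both at w0.
Every branch closes; the branch above is one of them.

No, unsatisfiable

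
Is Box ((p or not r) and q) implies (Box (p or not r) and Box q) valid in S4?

Tableau for the negation not (Box ((p or not r) and q) implies (Box (p or not r) and Box q)):
1. not (Box ((p or not r) and q) implies (Box (p or not r) and Box q)), w0
2. Box ((p or not r) and q), w0
3. not (Box (p or not r) and Box q), w0
4. (p or not r) and q, w0
5. p or not r, w0
6. q, w0
7. not Box (p or not r), w0
8. not r, w0
9. not (p or not r), w1
10. not p, w1
11. r, w1
12. (p or not r) and q, w1
13. p or not r, w1
14. q, w1
15. not r, w1
Accessibility: w0Rw0, w0Rw1, w1Rw1
Branch closes: r and not r both at w1.
All branches of the negation close; one closing branch shown above.

Yes, valid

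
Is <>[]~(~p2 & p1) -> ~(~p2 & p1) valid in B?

Tableau for the negation ~(<>[]~(~p2 & p1) -> ~(~p2 & p1)):
1. ~(<>[]~(~p2 & p1) -> ~(~p2 & p1)), u
2. <>[]~(~p2 & p1), u
3. ~p2 & p1, u
4. ~p2, u
5. p1, u
6. []~(~p2 & p1), v
7. ~(~p2 & p1), u
8. ~(~p2 & p1), v
9. ~p1, u
Accessibility: uRu, uRv, vRu, vRv
Branch closes: p1 and ~p1 both at u.
All branches of the negation close; one closing branch shown above.

Yes, valid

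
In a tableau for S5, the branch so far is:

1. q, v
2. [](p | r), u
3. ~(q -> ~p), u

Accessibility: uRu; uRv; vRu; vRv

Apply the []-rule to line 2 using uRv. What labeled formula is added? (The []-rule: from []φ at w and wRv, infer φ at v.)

p | r, v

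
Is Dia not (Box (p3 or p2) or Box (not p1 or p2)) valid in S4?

No, not valid

Tableau for the negation not Dia not (Box (p3 or p2) or Box (not p1 or p2)):
1. not Dia not (Box (p3 or p2) or Box (not p1 or p2)), 0
2. Box (p3 or p2) or Box (not p1 or p2), 0
3. Box (not p1 or p2), 0
4. not p1 or p2, 0
5. p2, 0
Accessibility: 0R0
The negation has an open branch (countermodel exists).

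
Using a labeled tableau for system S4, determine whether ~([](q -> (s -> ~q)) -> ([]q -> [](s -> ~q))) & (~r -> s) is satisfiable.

Unsatisfiable

1. ~([](q -> (s -> ~q)) -> ([]q -> [](s -> ~q))) & (~r -> s), w0
2. ~([](q -> (s -> ~q)) -> ([]q -> [](s -> ~q))), w0   [&-rule on 1]
3. ~r -> s, w0   [&-rule on 1]
4. [](q -> (s -> ~q)), w0   [~->-rule on 2]
5. ~([]q -> [](s -> ~q)), w0   [~->-rule on 2]
6. []q, w0   [~->-rule on 5]
7. ~[](s -> ~q), w0   [~->-rule on 5]
8. q -> (s -> ~q), w0   [[]-rule on 4 via w0Rw0]
9. q, w0   [[]-rule on 6 via w0Rw0]
10. r, w0   [->-rule on 3 (branches; this branch)]
11. s -> ~q, w0   [->-rule on 8 (branches; this branch)]
12. ~s, w0   [->-rule on 11 (branches; this branch)]
13. ~(s -> ~q), w1   [~[]-rule on 7: fresh world w1, w0Rw1]
14. s, w1   [~->-rule on 13]
15. q, w1   [~->-rule on 13]
16. q -> (s -> ~q), w1   [[]-rule on 4 via w0Rw1]
17. s -> ~q, w1   [->-rule on 16 (branches; this branch)]
18. ~q, w1   [->-rule on 17 (branches; this branch)]
Accessibility: w0Rw0, w0Rw1, w1Rw1
Branch closes: q and ~q both at w1.
(One branch shown.) All branches close.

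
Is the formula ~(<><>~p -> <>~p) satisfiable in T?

Satisfiable (open branch found)

1. ~(<><>~p -> <>~p), 0
2. <><>~p, 0
3. ~<>~p, 0
4. p, 0
5. <>~p, 1
6. p, 1
7. ~p, 2
Accessibility: 0R0, 0R1, 1R1, 1R2, 2R2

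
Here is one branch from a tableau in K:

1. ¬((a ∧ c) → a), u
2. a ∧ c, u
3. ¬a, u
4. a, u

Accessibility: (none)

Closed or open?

Closed

Both a and ¬a appear at u.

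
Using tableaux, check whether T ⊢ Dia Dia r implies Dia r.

Tableau for the negation not (Dia Dia r implies Dia r):
1. not (Dia Dia r implies Dia r), u
2. Dia Dia r, u   [neg-implies-rule on 1]
3. not Dia r, u   [neg-implies-rule on 1]
4. not r, u   [neg-Dia-rule on 3 via uRu]
5. Dia r, v   [Dia-rule on 2: fresh world v, uRv]
6. not r, v   [neg-Dia-rule on 3 via uRv]
7. r, w   [Dia-rule on 5: fresh world w, vRw]
Accessibility: uRu, uRv, vRv, vRw, wRw
The negation has an open branch (countermodel exists).

No, not valid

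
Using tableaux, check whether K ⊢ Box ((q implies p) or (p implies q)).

Tableau for the negation not Box ((q implies p) or (p implies q)):
1. not Box ((q implies p) or (p implies q)), 0
2. not ((q implies p) or (p implies q)), 1   [neg-Box-rule on 1: fresh world 1, 0R1]
3. not (q implies p), 1   [neg-or-rule on 2]
4. not (p implies q), 1   [neg-or-rule on 2]
5. q, 1   [neg-implies-rule on 3]
6. not p, 1   [neg-implies-rule on 3]
7. p, 1   [neg-implies-rule on 4]
8. not q, 1   [neg-implies-rule on 4]
Accessibility: 0R1
Branch closes: p and not p both at 1.
All branches of the negation close; one closing branch shown above.

Yes, valid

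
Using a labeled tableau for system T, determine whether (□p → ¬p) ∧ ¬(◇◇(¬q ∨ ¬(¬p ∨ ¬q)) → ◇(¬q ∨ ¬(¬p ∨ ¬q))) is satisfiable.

Satisfiable (open branch found)

1. (□p → ¬p) ∧ ¬(◇◇(¬q ∨ ¬(¬p ∨ ¬q)) → ◇(¬q ∨ ¬(¬p ∨ ¬q))), w0
2. □p → ¬p, w0   [∧-rule on 1]
3. ¬(◇◇(¬q ∨ ¬(¬p ∨ ¬q)) → ◇(¬q ∨ ¬(¬p ∨ ¬q))), w0   [∧-rule on 1]
4. ◇◇(¬q ∨ ¬(¬p ∨ ¬q)), w0   [¬→-rule on 3]
5. ¬◇(¬q ∨ ¬(¬p ∨ ¬q)), w0   [¬→-rule on 3]
6. ¬(¬q ∨ ¬(¬p ∨ ¬q)), w0   [¬◇-rule on 5 via w0Rw0]
7. q, w0   [¬∨-rule on 6]
8. ¬p ∨ ¬q, w0   [¬∨-rule on 6]
9. ¬p, w0   [→-rule on 2 (branches; this branch)]
10. ◇(¬q ∨ ¬(¬p ∨ ¬q)), w1   [◇-rule on 4: fresh world w1, w0Rw1]
11. ¬(¬q ∨ ¬(¬p ∨ ¬q)), w1   [¬◇-rule on 5 via w0Rw1]
12. q, w1   [¬∨-rule on 11]
13. ¬p ∨ ¬q, w1   [¬∨-rule on 11]
14. ¬p, w1   [∨-rule on 13 (branches; this branch)]
15. ¬q ∨ ¬(¬p ∨ ¬q), w2   [◇-rule on 10: fresh world w2, w1Rw2]
16. ¬(¬p ∨ ¬q), w2   [∨-rule on 15 (branches; this branch)]
17. p, w2   [¬∨-rule on 16]
18. q, w2   [¬∨-rule on 16]
Accessibility: w0Rw0, w0Rw1, w1Rw1, w1Rw2, w2Rw2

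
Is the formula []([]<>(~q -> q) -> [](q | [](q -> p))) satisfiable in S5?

1. []([]<>(~q -> q) -> [](q | [](q -> p))), w0
2. []<>(~q -> q) -> [](q | [](q -> p)), w0
3. [](q | [](q -> p)), w0
4. q | [](q -> p), w0
5. [](q -> p), w0
6. q -> p, w0
7. p, w0
Accessibility: w0Rw0

Satisfiable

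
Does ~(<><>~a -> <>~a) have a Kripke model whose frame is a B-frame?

1. ~(<><>~a -> <>~a), u
2. <><>~a, u
3. ~<>~a, u
4. a, u
5. <>~a, v
6. a, v
7. ~a, w
Accessibility: uRu, uRv, vRu, vRv, vRw, wRv, wRw

Yes, satisfiable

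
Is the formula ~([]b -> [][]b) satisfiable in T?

1. ~([]b -> [][]b), w0
2. []b, w0
3. ~[][]b, w0
4. b, w0
5. ~[]b, w1
6. b, w1
7. ~b, w2
Accessibility: w0Rw0, w0Rw1, w1Rw1, w1Rw2, w2Rw2

Satisfiable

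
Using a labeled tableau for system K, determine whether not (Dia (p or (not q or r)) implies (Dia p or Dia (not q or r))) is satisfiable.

1. not (Dia (p or (not q or r)) implies (Dia p or Dia (not q or r))), 0
2. Dia (p or (not q or r)), 0
3. not (Dia p or Dia (not q or r)), 0
4. not Dia p, 0
5. not Dia (not q or r), 0
6. p or (not q or r), 1
7. not p, 1
8. not (not q or r), 1
9. q, 1
10. not r, 1
11. not q or r, 1
12. r, 1
Accessibility: 0R1
Branch closes: r and not r both at 1.
All branches of the tableau close; one closing branch shown above.

No, unsatisfiable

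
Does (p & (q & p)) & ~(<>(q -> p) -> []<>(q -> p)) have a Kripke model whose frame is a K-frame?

1. (p & (q & p)) & ~(<>(q -> p) -> []<>(q -> p)), w0
2. p & (q & p), w0
3. ~(<>(q -> p) -> []<>(q -> p)), w0
4. p, w0
5. q & p, w0
6. <>(q -> p), w0
7. ~[]<>(q -> p), w0
8. q, w0
9. q -> p, w1
10. p, w1
11. ~<>(q -> p), w2
Accessibility: w0Rw1, w0Rw2

Satisfiable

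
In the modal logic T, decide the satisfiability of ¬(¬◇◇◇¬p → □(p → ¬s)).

Satisfiable (open branch found)

1. ¬(¬◇◇◇¬p → □(p → ¬s)), u
2. ¬◇◇◇¬p, u
3. ¬□(p → ¬s), u
4. ¬◇◇¬p, u
5. ¬◇¬p, u
6. p, u
7. ¬(p → ¬s), v
8. p, v
9. s, v
10. ¬◇◇¬p, v
11. ¬◇¬p, v
Accessibility: uRu, uRv, vRv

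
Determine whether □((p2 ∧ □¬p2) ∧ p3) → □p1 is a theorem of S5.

Valid

Tableau for the negation ¬(□((p2 ∧ □¬p2) ∧ p3) → □p1):
1. ¬(□((p2 ∧ □¬p2) ∧ p3) → □p1), w0
2. □((p2 ∧ □¬p2) ∧ p3), w0   [¬→-rule on 1]
3. ¬□p1, w0   [¬→-rule on 1]
4. (p2 ∧ □¬p2) ∧ p3, w0   [□-rule on 2 via w0Rw0]
5. p2 ∧ □¬p2, w0   [∧-rule on 4]
6. p3, w0   [∧-rule on 4]
7. p2, w0   [∧-rule on 5]
8. □¬p2, w0   [∧-rule on 5]
9. ¬p2, w0   [□-rule on 8 via w0Rw0]
Accessibility: w0Rw0
Branch closes: p2 and ¬p2 both at w0.
Every branch of the negation's tableau closes; the branch above is one of them.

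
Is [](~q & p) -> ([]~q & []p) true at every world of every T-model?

Valid in T

Tableau for the negation ~([](~q & p) -> ([]~q & []p)):
1. ~([](~q & p) -> ([]~q & []p)), u
2. [](~q & p), u
3. ~([]~q & []p), u
4. ~q & p, u
5. ~q, u
6. p, u
7. ~[]p, u
8. ~p, v
9. ~q & p, v
10. ~q, v
11. p, v
Accessibility: uRu, uRv, vRv
Branch closes: p and ~p both at v.
Every branch of the negation's tableau closes; the branch above is one of them.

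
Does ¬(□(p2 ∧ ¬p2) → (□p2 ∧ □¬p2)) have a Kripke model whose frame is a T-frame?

1. ¬(□(p2 ∧ ¬p2) → (□p2 ∧ □¬p2)), 0
2. □(p2 ∧ ¬p2), 0   [¬→-rule on 1]
3. ¬(□p2 ∧ □¬p2), 0   [¬→-rule on 1]
4. p2 ∧ ¬p2, 0   [□-rule on 2 via 0R0]
5. p2, 0   [∧-rule on 4]
6. ¬p2, 0   [∧-rule on 4]
Accessibility: 0R0
Branch closes: p2 and ¬p2 both at 0.
Every branch closes; the branch above is one of them.

No, unsatisfiable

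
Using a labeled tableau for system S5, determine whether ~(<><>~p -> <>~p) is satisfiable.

1. ~(<><>~p -> <>~p), 0
2. <><>~p, 0
3. ~<>~p, 0
4. p, 0
5. <>~p, 1
6. p, 1
7. ~p, 2
8. p, 2
Accessibility: 0R0, 0R1, 0R2, 1R0, 1R1, 1R2, 2R0, 2R1, 2R2
Branch closes: p and ~p both at 2.
Every branch closes; the branch above is one of them.

Unsatisfiable (every branch closes)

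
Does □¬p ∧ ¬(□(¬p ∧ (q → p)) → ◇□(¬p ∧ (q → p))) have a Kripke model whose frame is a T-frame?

Unsatisfiable

1. □¬p ∧ ¬(□(¬p ∧ (q → p)) → ◇□(¬p ∧ (q → p))), u
2. □¬p, u
3. ¬(□(¬p ∧ (q → p)) → ◇□(¬p ∧ (q → p))), u
4. □(¬p ∧ (q → p)), u
5. ¬◇□(¬p ∧ (q → p)), u
6. ¬p, u
7. ¬p ∧ (q → p), u
8. q → p, u
9. ¬□(¬p ∧ (q → p)), u
10. ¬q, u
11. ¬(¬p ∧ (q → p)), v
12. ¬p, v
13. ¬p ∧ (q → p), v
14. q → p, v
15. ¬□(¬p ∧ (q → p)), v
16. ¬(q → p), v
17. q, v
18. p, v
Accessibility: uRu, uRv, vRv
Branch closes: p and ¬p both at v.
Every branch closes; the branch above is one of them.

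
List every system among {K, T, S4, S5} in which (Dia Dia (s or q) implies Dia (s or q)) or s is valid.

S4, S5

T-tableau for the negation not ((Dia Dia (s or q) implies Dia (s or q)) or s):
1. not ((Dia Dia (s or q) implies Dia (s or q)) or s), w0
2. not (Dia Dia (s or q) implies Dia (s or q)), w0
3. not s, w0
4. Dia Dia (s or q), w0
5. not Dia (s or q), w0
6. not (s or q), w0
7. not q, w0
8. Dia (s or q), w1
9. not (s or q), w1
10. not s, w1
11. not q, w1
12. s or q, w2
13. q, w2
Accessibility: w0Rw0, w0Rw1, w1Rw1, w1Rw2, w2Rw2
Complete open branch: countermodel on a T-frame, so not valid in T, nor in K (the same frame is also a K-frame).
S4-tableau for the negation not ((Dia Dia (s or q) implies Dia (s or q)) or s):
1. not ((Dia Dia (s or q) implies Dia (s or q)) or s), w0
2. not (Dia Dia (s or q) implies Dia (s or q)), w0
3. not s, w0
4. Dia Dia (s or q), w0
5. not Dia (s or q), w0
6. not (s or q), w0
7. not q, w0
8. Dia (s or q), w1
9. not (s or q), w1
10. not s, w1
11. not q, w1
12. s or q, w2
13. not (s or q), w2
14. not s, w2
15. not q, w2
16. q, w2
Accessibility: w0Rw0, w0Rw1, w0Rw2, w1Rw1, w1Rw2, w2Rw2
Branch closes: q and not q both at w2.
Every branch closes (one shown): valid in S4, hence also in S5 (every theorem of S4 is a theorem of S5).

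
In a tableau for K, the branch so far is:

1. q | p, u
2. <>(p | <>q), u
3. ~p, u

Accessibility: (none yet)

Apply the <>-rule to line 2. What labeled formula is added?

a fresh world v with uRv, and p | <>q at v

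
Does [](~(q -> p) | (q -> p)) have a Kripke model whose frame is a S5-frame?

Yes, satisfiable

1. [](~(q -> p) | (q -> p)), w0
2. ~(q -> p) | (q -> p), w0   [[]-rule on 1 via w0Rw0]
3. q -> p, w0   [|-rule on 2 (branches; this branch)]
4. p, w0   [->-rule on 3 (branches; this branch)]
Accessibility: w0Rw0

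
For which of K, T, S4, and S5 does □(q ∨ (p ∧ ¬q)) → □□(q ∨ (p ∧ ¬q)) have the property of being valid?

S4-tableau for the negation ¬(□(q ∨ (p ∧ ¬q)) → □□(q ∨ (p ∧ ¬q))):
1. ¬(□(q ∨ (p ∧ ¬q)) → □□(q ∨ (p ∧ ¬q))), 0
2. □(q ∨ (p ∧ ¬q)), 0
3. ¬□□(q ∨ (p ∧ ¬q)), 0
4. q ∨ (p ∧ ¬q), 0
5. p ∧ ¬q, 0
6. p, 0
7. ¬q, 0
8. ¬□(q ∨ (p ∧ ¬q)), 1
9. q ∨ (p ∧ ¬q), 1
10. p ∧ ¬q, 1
11. p, 1
12. ¬q, 1
13. ¬(q ∨ (p ∧ ¬q)), 2
14. ¬q, 2
15. ¬(p ∧ ¬q), 2
16. q ∨ (p ∧ ¬q), 2
17. ¬p, 2
18. p ∧ ¬q, 2
19. p, 2
Accessibility: 0R0, 0R1, 0R2, 1R1, 1R2, 2R2
Branch closes: p and ¬p both at 2.
Every branch closes (one shown): valid in S4, hence also in S5 (every theorem of S4 is a theorem of S5).
T-tableau for the negation ¬(□(q ∨ (p ∧ ¬q)) → □□(q ∨ (p ∧ ¬q))):
1. ¬(□(q ∨ (p ∧ ¬q)) → □□(q ∨ (p ∧ ¬q))), 0
2. □(q ∨ (p ∧ ¬q)), 0
3. ¬□□(q ∨ (p ∧ ¬q)), 0
4. q ∨ (p ∧ ¬q), 0
5. p ∧ ¬q, 0
6. p, 0
7. ¬q, 0
8. ¬□(q ∨ (p ∧ ¬q)), 1
9. q ∨ (p ∧ ¬q), 1
10. p ∧ ¬q, 1
11. p, 1
12. ¬q, 1
13. ¬(q ∨ (p ∧ ¬q)), 2
14. ¬q, 2
15. ¬(p ∧ ¬q), 2
16. ¬p, 2
Accessibility: 0R0, 0R1, 1R1, 1R2, 2R2
Complete open branch: countermodel on a T-frame, so not valid in T, nor in K (the same frame is also a K-frame).

S4, S5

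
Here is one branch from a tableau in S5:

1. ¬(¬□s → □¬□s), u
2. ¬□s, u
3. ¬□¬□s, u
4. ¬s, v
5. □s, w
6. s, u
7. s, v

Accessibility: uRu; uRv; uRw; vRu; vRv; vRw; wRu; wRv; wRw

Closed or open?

Both s and ¬s appear at v.

Yes, closed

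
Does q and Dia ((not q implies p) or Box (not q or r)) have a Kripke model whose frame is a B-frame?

1. q and Dia ((not q implies p) or Box (not q or r)), w0
2. q, w0
3. Dia ((not q implies p) or Box (not q or r)), w0
4. (not q implies p) or Box (not q or r), w1
5. Box (not q or r), w1
6. not q or r, w0
7. not q or r, w1
8. r, w0
9. r, w1
Accessibility: w0Rw0, w0Rw1, w1Rw0, w1Rw1

Yes, satisfiable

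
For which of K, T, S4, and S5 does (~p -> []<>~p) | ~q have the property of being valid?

S5

S5-tableau for the negation ~((~p -> []<>~p) | ~q):
1. ~((~p -> []<>~p) | ~q), w0
2. ~(~p -> []<>~p), w0
3. q, w0
4. ~p, w0
5. ~[]<>~p, w0
6. ~<>~p, w1
7. p, w0
Accessibility: w0Rw0, w0Rw1, w1Rw0, w1Rw1
Branch closes: p and ~p both at w0.
Every branch closes (one shown): valid in S5.
S4-tableau for the negation ~((~p -> []<>~p) | ~q):
1. ~((~p -> []<>~p) | ~q), w0
2. ~(~p -> []<>~p), w0
3. q, w0
4. ~p, w0
5. ~[]<>~p, w0
6. ~<>~p, w1
7. p, w1
Accessibility: w0Rw0, w0Rw1, w1Rw1
Complete open branch: countermodel on an S4-frame, so not valid in S4, nor in K, T (the same frame is also a K-frame and a T-frame).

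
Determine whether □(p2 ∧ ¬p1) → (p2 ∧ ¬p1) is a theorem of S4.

Tableau for the negation ¬(□(p2 ∧ ¬p1) → (p2 ∧ ¬p1)):
1. ¬(□(p2 ∧ ¬p1) → (p2 ∧ ¬p1)), 0
2. □(p2 ∧ ¬p1), 0
3. ¬(p2 ∧ ¬p1), 0
4. p2 ∧ ¬p1, 0
5. p2, 0
6. ¬p1, 0
7. p1, 0
Accessibility: 0R0
Branch closes: p1 and ¬p1 both at 0.
All branches of the negation close; one closing branch shown above.

Valid in S4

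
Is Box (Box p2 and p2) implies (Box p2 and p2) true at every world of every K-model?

Tableau for the negation not (Box (Box p2 and p2) implies (Box p2 and p2)):
1. not (Box (Box p2 and p2) implies (Box p2 and p2)), w0
2. Box (Box p2 and p2), w0   [neg-implies-rule on 1]
3. not (Box p2 and p2), w0   [neg-implies-rule on 1]
4. not p2, w0   [neg-and-rule on 3 (branches; this branch)]
The negation has an open branch (countermodel exists).

Not valid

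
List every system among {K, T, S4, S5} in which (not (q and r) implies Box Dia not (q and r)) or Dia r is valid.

K-tableau for the negation not ((not (q and r) implies Box Dia not (q and r)) or Dia r):
1. not ((not (q and r) implies Box Dia not (q and r)) or Dia r), w0
2. not (not (q and r) implies Box Dia not (q and r)), w0
3. not Dia r, w0
4. not (q and r), w0
5. not Box Dia not (q and r), w0
6. not r, w0
7. not Dia not (q and r), w1
8. not r, w1
Accessibility: w0Rw1
Complete open branch: countermodel on a K-frame, so not valid in K.
T-tableau for the negation not ((not (q and r) implies Box Dia not (q and r)) or Dia r):
1. not ((not (q and r) implies Box Dia not (q and r)) or Dia r), w0
2. not (not (q and r) implies Box Dia not (q and r)), w0
3. not Dia r, w0
4. not (q and r), w0
5. not Box Dia not (q and r), w0
6. not r, w0
7. not Dia not (q and r), w1
8. not r, w1
9. q and r, w1
10. q, w1
11. r, w1
Accessibility: w0Rw0, w0Rw1, w1Rw1
Branch closes: r and not r both at w1.
Every branch closes (one shown): valid in T, hence also in S4, S5 (every theorem of T is a theorem of S4 and S5).

T, S4, S5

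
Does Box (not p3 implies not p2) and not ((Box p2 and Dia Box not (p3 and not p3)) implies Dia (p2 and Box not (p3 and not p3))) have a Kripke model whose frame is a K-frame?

1. Box (not p3 implies not p2) and not ((Box p2 and Dia Box not (p3 and not p3)) implies Dia (p2 and Box not (p3 and not p3))), 0
2. Box (not p3 implies not p2), 0
3. not ((Box p2 and Dia Box not (p3 and not p3)) implies Dia (p2 and Box not (p3 and not p3))), 0
4. Box p2 and Dia Box not (p3 and not p3), 0
5. not Dia (p2 and Box not (p3 and not p3)), 0
6. Box p2, 0
7. Dia Box not (p3 and not p3), 0
8. Box not (p3 and not p3), 1
9. not p3 implies not p2, 1
10. not (p2 and Box not (p3 and not p3)), 1
11. p2, 1
12. p3, 1
13. not Box not (p3 and not p3), 1
14. p3 and not p3, 2
15. p3, 2
16. not p3, 2
Accessibility: 0R1, 1R2
Branch closes: p3 and not p3 both at 2.
All branches of the tableau close; one closing branch shown above.

No, unsatisfiable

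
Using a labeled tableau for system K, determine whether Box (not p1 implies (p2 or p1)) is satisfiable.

1. Box (not p1 implies (p2 or p1)), w0

Satisfiable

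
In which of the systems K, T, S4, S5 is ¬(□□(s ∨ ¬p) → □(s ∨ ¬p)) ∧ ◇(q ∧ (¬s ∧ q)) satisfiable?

K-tableau for the formula:
1. ¬(□□(s ∨ ¬p) → □(s ∨ ¬p)) ∧ ◇(q ∧ (¬s ∧ q)), 0
2. ¬(□□(s ∨ ¬p) → □(s ∨ ¬p)), 0
3. ◇(q ∧ (¬s ∧ q)), 0
4. □□(s ∨ ¬p), 0
5. ¬□(s ∨ ¬p), 0
6. q ∧ (¬s ∧ q), 1
7. q, 1
8. ¬s ∧ q, 1
9. ¬s, 1
10. □(s ∨ ¬p), 1
11. ¬(s ∨ ¬p), 2
12. ¬s, 2
13. p, 2
14. □(s ∨ ¬p), 2
Accessibility: 0R1, 0R2
Complete open branch: satisfiable in K.
T-tableau for the formula:
1. ¬(□□(s ∨ ¬p) → □(s ∨ ¬p)) ∧ ◇(q ∧ (¬s ∧ q)), 0
2. ¬(□□(s ∨ ¬p) → □(s ∨ ¬p)), 0
3. ◇(q ∧ (¬s ∧ q)), 0
4. □□(s ∨ ¬p), 0
5. ¬□(s ∨ ¬p), 0
6. □(s ∨ ¬p), 0
7. s ∨ ¬p, 0
8. ¬p, 0
9. q ∧ (¬s ∧ q), 1
10. q, 1
11. ¬s ∧ q, 1
12. ¬s, 1
13. □(s ∨ ¬p), 1
14. s ∨ ¬p, 1
15. ¬p, 1
16. ¬(s ∨ ¬p), 2
17. ¬s, 2
18. p, 2
19. □(s ∨ ¬p), 2
20. s ∨ ¬p, 2
21. ¬p, 2
Accessibility: 0R0, 0R1, 0R2, 1R1, 2R2
Branch closes: p and ¬p both at 2.
Every branch closes (one shown): unsatisfiable in T, hence also in S4, S5 (every S4/S5-frame is a T-frame).

K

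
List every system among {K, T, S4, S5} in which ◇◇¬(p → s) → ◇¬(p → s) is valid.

S4-tableau for the negation ¬(◇◇¬(p → s) → ◇¬(p → s)):
1. ¬(◇◇¬(p → s) → ◇¬(p → s)), 0
2. ◇◇¬(p → s), 0
3. ¬◇¬(p → s), 0
4. p → s, 0
5. s, 0
6. ◇¬(p → s), 1
7. p → s, 1
8. s, 1
9. ¬(p → s), 2
10. p, 2
11. ¬s, 2
12. p → s, 2
13. s, 2
Accessibility: 0R0, 0R1, 0R2, 1R1, 1R2, 2R2
Branch closes: s and ¬s both at 2.
Every branch closes (one shown): valid in S4, hence also in S5 (every theorem of S4 is a theorem of S5).
T-tableau for the negation ¬(◇◇¬(p → s) → ◇¬(p → s)):
1. ¬(◇◇¬(p → s) → ◇¬(p → s)), 0
2. ◇◇¬(p → s), 0
3. ¬◇¬(p → s), 0
4. p → s, 0
5. s, 0
6. ◇¬(p → s), 1
7. p → s, 1
8. s, 1
9. ¬(p → s), 2
10. p, 2
11. ¬s, 2
Accessibility: 0R0, 0R1, 1R1, 1R2, 2R2
Complete open branch: countermodel on a T-frame, so not valid in T, nor in K (the same frame is also a K-frame).

S4, S5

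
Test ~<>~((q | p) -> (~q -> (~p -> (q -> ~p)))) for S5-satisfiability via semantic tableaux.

1. ~<>~((q | p) -> (~q -> (~p -> (q -> ~p)))), w0
2. (q | p) -> (~q -> (~p -> (q -> ~p))), w0
3. ~q -> (~p -> (q -> ~p)), w0
4. ~p -> (q -> ~p), w0
5. q -> ~p, w0
6. ~p, w0
Accessibility: w0Rw0

Yes, satisfiable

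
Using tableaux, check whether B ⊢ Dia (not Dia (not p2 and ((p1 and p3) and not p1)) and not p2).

No, not valid

Tableau for the negation not Dia (not Dia (not p2 and ((p1 and p3) and not p1)) and not p2):
1. not Dia (not Dia (not p2 and ((p1 and p3) and not p1)) and not p2), w0
2. not (not Dia (not p2 and ((p1 and p3) and not p1)) and not p2), w0   [neg-Dia-rule on 1 via w0Rw0]
3. p2, w0   [neg-and-rule on 2 (branches; this branch)]
Accessibility: w0Rw0
The negation has an open branch (countermodel exists).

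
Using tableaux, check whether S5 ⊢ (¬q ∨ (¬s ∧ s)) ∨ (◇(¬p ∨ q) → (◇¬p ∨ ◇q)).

Valid

Tableau for the negation ¬((¬q ∨ (¬s ∧ s)) ∨ (◇(¬p ∨ q) → (◇¬p ∨ ◇q))):
1. ¬((¬q ∨ (¬s ∧ s)) ∨ (◇(¬p ∨ q) → (◇¬p ∨ ◇q))), w0
2. ¬(¬q ∨ (¬s ∧ s)), w0   [¬∨-rule on 1]
3. ¬(◇(¬p ∨ q) → (◇¬p ∨ ◇q)), w0   [¬∨-rule on 1]
4. q, w0   [¬∨-rule on 2]
5. ¬(¬s ∧ s), w0   [¬∨-rule on 2]
6. ◇(¬p ∨ q), w0   [¬→-rule on 3]
7. ¬(◇¬p ∨ ◇q), w0   [¬→-rule on 3]
8. ¬◇¬p, w0   [¬∨-rule on 7]
9. ¬◇q, w0   [¬∨-rule on 7]
10. p, w0   [¬◇-rule on 8 via w0Rw0]
11. ¬q, w0   [¬◇-rule on 9 via w0Rw0]
Accessibility: w0Rw0
Branch closes: q and ¬q both at w0.
All branches of the negation close; one closing branch shown above.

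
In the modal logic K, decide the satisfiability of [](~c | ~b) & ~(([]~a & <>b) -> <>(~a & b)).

1. [](~c | ~b) & ~(([]~a & <>b) -> <>(~a & b)), u
2. [](~c | ~b), u
3. ~(([]~a & <>b) -> <>(~a & b)), u
4. []~a & <>b, u
5. ~<>(~a & b), u
6. []~a, u
7. <>b, u
8. b, v
9. ~c | ~b, v
10. ~(~a & b), v
11. ~a, v
12. ~c, v
13. ~b, v
Accessibility: uRv
Branch closes: b and ~b both at v.
All branches of the tableau close; one closing branch shown above.

Unsatisfiable (every branch closes)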